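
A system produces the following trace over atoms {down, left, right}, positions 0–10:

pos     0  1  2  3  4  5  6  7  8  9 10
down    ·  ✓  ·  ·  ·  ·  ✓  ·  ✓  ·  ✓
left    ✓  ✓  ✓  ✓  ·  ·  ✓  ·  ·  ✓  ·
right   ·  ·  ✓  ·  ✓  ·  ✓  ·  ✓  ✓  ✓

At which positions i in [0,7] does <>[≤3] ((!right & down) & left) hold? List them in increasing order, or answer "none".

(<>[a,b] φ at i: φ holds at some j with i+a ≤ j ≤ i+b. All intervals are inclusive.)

0, 1

Evaluate at each i in [0,7]:
  i=0: ✓ (witness j=1)
  i=1: ✓ (witness j=1)
  i=2: ✗ (none in [2,5])
  i=3: ✗ (none in [3,6])
  i=4: ✗ (none in [4,7])
  i=5: ✗ (none in [5,8])
  i=6: ✗ (none in [6,9])
  i=7: ✗ (none in [7,10])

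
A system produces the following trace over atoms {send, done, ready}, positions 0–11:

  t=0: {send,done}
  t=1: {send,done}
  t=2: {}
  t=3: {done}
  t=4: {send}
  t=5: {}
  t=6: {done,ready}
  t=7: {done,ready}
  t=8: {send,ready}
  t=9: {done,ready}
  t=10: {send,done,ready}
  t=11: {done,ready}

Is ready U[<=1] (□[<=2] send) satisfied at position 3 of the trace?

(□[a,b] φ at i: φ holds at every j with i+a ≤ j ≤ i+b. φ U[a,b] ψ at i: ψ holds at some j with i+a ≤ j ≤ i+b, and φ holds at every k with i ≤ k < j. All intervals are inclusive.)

Need some j in [3,4] with □[<=2] send, and ready at every k in [3,j-1].
  j=3: □[<=2] send — fails at 3.
  j=4: □[<=2] send — fails at 5.
No j in the window works → until fails.

False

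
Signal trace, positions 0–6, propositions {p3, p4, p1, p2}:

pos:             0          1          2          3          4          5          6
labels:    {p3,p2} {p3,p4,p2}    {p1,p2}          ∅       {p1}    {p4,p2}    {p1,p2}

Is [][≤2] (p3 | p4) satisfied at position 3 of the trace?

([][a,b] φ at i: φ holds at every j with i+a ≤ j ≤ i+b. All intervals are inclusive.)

No

Check (p3 | p4) at every j in [3,5]:
  j=3: false
  j=4: false
  j=5: true
Fails at j=3 → formula fails.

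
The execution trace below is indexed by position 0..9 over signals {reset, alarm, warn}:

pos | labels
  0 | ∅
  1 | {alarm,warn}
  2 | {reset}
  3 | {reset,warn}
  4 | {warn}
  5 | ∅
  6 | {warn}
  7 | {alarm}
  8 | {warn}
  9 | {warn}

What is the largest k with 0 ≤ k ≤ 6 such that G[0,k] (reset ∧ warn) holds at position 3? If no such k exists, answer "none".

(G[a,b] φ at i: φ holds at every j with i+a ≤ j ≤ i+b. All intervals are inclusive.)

0

(reset ∧ warn) must hold from j=3 onward; find where it first fails.
  j=3: holds
  j=4: fails
Holds on [3,3], so largest k = 0.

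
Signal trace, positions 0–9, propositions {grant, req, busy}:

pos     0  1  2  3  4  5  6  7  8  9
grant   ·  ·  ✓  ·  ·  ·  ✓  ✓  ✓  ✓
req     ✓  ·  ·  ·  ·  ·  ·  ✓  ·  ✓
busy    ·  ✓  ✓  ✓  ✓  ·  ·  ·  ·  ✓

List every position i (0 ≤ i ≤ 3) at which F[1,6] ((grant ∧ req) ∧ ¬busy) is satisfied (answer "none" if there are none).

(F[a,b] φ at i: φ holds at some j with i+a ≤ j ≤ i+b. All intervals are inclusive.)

Evaluate at each i in [0,3]:
  i=0: ✗ (none in [1,6])
  i=1: ✓ (witness j=7)
  i=2: ✓ (witness j=7)
  i=3: ✓ (witness j=7)

1, 2, 3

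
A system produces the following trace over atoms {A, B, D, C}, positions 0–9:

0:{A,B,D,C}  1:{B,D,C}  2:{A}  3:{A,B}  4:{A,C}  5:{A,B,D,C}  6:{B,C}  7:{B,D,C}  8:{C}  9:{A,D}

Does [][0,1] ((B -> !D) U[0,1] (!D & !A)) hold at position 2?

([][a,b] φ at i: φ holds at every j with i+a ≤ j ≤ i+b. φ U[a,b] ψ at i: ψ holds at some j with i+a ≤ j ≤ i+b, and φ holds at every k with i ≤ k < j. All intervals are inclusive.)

False

Check ((B -> !D) U[0,1] (!D & !A)) at every j in [2,3]:
  j=2: fails
  j=3: fails
Fails at j=2 → formula fails.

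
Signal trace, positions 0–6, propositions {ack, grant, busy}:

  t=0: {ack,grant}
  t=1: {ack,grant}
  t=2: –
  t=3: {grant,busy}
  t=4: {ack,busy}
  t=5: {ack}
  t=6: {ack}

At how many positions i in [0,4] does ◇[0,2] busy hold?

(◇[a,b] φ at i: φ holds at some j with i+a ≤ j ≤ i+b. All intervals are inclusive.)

Evaluate at each i in [0,4]:
  i=0: ✗ (none in [0,2])
  i=1: ✓ (witness j=3)
  i=2: ✓ (witness j=3)
  i=3: ✓ (witness j=3)
  i=4: ✓ (witness j=4)
Positions where it holds: {1, 2, 3, 4} → 4.

4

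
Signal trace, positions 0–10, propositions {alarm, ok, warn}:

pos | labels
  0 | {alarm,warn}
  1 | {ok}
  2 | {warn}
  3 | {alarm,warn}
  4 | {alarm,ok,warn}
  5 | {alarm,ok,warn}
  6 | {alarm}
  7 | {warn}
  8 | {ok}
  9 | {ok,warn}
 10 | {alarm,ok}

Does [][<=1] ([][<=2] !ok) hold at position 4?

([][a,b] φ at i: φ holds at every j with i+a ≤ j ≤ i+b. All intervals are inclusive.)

Does not hold

Check [][<=2] !ok at every j in [4,5]:
  j=4: fails at 4
  j=5: fails at 5
Fails at j=4 → formula fails.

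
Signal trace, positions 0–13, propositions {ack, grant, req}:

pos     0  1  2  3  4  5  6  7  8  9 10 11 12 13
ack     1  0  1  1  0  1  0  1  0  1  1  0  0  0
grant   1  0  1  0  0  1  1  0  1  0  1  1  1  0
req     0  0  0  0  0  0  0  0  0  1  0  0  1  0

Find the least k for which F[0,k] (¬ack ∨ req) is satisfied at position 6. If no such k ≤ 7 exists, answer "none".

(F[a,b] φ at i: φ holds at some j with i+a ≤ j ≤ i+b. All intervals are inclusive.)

Scan j = 6,7,… for (¬ack ∨ req):
  j=6: holds
First hit at j=6, so smallest k = 6-6 = 0.

0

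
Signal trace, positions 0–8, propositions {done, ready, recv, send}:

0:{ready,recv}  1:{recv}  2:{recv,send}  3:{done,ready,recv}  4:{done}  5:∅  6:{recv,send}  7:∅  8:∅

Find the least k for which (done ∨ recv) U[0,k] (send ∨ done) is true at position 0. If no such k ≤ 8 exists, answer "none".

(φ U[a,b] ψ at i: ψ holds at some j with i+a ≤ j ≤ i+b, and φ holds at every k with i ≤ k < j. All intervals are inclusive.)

Need earliest j ≥ 0 with (send ∨ done), and (done ∨ recv) at every k in [0,j-1].
  j=0: rhs fails.
  j=1: rhs fails.
  j=2: rhs holds; lhs holds on [0,1]. k = 2.

2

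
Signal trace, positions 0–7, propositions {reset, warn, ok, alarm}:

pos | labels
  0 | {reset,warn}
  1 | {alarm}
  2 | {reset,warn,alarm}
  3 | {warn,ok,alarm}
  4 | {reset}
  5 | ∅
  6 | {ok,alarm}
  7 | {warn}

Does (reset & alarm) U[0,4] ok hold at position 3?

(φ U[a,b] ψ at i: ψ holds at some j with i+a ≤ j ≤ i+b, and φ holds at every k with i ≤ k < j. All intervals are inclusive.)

True

Need some j in [3,7] with ok, and (reset & alarm) at every k in [3,j-1].
  j=3: ok holds; no prefix to check → satisfied.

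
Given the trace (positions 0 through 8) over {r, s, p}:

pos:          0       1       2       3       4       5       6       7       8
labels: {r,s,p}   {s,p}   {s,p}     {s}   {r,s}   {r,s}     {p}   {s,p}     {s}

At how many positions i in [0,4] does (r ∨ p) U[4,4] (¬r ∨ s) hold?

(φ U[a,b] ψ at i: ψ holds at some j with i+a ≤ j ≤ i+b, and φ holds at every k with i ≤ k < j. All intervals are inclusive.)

1

Evaluate at each i in [0,4]:
  i=0: ✗ (lhs fails at k=3 before rhs at j=4)
  i=1: ✗ (lhs fails at k=3 before rhs at j=5)
  i=2: ✗ (lhs fails at k=3 before rhs at j=6)
  i=3: ✗ (lhs fails at k=3 before rhs at j=7)
  i=4: ✓ (rhs at j=8; lhs holds on [4,7])
Positions where it holds: {4} → 1.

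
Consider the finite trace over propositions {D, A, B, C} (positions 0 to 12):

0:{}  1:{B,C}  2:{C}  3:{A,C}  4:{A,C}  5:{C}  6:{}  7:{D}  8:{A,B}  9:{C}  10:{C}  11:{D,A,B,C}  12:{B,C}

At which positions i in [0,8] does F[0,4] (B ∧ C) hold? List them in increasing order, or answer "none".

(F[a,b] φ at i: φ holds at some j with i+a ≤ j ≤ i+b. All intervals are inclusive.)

Evaluate at each i in [0,8]:
  i=0: ✓ (witness j=1)
  i=1: ✓ (witness j=1)
  i=2: ✗ (none in [2,6])
  i=3: ✗ (none in [3,7])
  i=4: ✗ (none in [4,8])
  i=5: ✗ (none in [5,9])
  i=6: ✗ (none in [6,10])
  i=7: ✓ (witness j=11)
  i=8: ✓ (witness j=11)

0, 1, 7, 8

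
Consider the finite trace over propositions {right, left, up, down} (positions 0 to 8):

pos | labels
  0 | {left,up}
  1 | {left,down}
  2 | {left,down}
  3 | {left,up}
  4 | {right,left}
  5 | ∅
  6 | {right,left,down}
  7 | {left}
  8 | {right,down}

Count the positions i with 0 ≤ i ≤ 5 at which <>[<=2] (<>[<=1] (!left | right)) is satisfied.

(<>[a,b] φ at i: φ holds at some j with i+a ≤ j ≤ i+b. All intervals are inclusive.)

5

Evaluate at each i in [0,5]:
  i=0: ✗ (none in [0,2])
  i=1: ✓ (witness j=3)
  i=2: ✓ (witness j=3)
  i=3: ✓ (witness j=3)
  i=4: ✓ (witness j=4)
  i=5: ✓ (witness j=5)
Positions where it holds: {1, 2, 3, 4, 5} → 5.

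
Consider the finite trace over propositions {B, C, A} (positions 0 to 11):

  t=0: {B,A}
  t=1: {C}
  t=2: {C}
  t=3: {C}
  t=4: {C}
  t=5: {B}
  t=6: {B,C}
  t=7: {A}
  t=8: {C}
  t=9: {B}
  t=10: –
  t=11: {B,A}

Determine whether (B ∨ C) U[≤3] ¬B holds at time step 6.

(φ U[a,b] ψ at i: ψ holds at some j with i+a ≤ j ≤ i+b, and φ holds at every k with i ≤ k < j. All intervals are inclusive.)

True

Need some j in [6,9] with ¬B, and (B ∨ C) at every k in [6,j-1].
  j=6: ¬B false.
  j=7: ¬B holds; (B ∨ C) holds at every k in [6,6] → satisfied.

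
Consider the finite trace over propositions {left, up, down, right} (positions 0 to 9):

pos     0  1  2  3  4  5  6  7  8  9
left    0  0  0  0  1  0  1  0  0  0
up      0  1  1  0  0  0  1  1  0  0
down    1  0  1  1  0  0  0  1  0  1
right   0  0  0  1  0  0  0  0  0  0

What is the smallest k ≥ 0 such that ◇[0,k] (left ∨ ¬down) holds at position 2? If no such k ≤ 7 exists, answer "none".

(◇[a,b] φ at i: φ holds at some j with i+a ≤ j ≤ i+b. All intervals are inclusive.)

2

Scan j = 2,3,… for (left ∨ ¬down):
  j=2: fails
  j=3: fails
  j=4: holds
First hit at j=4, so smallest k = 4-2 = 2.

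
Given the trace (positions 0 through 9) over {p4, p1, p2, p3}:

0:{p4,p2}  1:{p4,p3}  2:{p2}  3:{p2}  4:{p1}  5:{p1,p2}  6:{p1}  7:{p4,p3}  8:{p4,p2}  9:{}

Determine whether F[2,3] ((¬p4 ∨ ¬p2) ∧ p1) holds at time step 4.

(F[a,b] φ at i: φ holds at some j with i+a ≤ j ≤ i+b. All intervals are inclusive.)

Check ((¬p4 ∨ ¬p2) ∧ p1) at each j in [6,7]:
  j=6: true
  j=7: false
Found at j=6 → formula holds.

Yes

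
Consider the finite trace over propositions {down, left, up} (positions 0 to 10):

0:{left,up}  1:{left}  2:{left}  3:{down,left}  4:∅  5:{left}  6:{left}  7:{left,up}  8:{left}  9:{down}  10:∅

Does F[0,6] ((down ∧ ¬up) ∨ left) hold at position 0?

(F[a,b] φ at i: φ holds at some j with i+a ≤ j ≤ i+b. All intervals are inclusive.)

Check ((down ∧ ¬up) ∨ left) at each j in [0,6]:
  j=0: true
  j=1: true
  j=2: true
  j=3: true
  j=4: false
  j=5: true
  j=6: true
Found at j=0 → formula holds.

Yes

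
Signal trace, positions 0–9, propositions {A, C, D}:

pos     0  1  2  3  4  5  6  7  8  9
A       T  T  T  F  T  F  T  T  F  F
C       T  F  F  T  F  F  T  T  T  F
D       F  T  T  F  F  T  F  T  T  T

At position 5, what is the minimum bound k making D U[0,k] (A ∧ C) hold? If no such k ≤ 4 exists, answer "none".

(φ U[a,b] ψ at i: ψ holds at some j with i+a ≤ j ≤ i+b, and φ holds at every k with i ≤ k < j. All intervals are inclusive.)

1

Need earliest j ≥ 5 with (A ∧ C), and D at every k in [5,j-1].
  j=5: rhs fails.
  j=6: rhs holds; lhs holds on [5,5]. k = 1.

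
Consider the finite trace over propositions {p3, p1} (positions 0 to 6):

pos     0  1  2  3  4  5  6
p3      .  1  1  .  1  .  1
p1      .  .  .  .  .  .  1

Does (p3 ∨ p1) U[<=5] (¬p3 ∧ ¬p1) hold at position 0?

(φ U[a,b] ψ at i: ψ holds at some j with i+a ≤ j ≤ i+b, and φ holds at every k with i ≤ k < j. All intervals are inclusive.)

Need some j in [0,5] with (¬p3 ∧ ¬p1), and (p3 ∨ p1) at every k in [0,j-1].
  j=0: (¬p3 ∧ ¬p1) holds; no prefix to check → satisfied.

Holds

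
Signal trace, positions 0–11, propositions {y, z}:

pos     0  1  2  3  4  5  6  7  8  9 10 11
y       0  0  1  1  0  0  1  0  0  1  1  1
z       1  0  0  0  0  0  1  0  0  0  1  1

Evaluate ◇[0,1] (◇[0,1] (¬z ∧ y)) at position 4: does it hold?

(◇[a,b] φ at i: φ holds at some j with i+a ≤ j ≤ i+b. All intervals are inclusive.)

Does not hold

Check ◇[0,1] (¬z ∧ y) at each j in [4,5]:
  j=4: fails (none in [4,5])
  j=5: fails (none in [5,6])
No position in the window satisfies it → formula fails.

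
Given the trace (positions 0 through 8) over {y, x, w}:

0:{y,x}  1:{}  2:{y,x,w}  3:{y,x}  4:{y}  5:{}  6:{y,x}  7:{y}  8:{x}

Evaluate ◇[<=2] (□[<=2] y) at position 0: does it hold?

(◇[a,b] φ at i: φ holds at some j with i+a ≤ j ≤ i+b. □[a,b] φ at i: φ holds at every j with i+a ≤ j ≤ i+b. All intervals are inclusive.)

Check □[<=2] y at each j in [0,2]:
  j=0: fails at 1
  j=1: fails at 1
  j=2: holds on [2,4]
Found at j=2 → formula holds.

Holds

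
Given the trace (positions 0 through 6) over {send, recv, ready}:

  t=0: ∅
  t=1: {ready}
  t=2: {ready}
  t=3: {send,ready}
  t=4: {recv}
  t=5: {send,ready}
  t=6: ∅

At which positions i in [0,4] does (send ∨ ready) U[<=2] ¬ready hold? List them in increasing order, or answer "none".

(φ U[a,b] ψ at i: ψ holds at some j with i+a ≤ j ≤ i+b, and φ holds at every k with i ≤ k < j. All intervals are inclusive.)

Evaluate at each i in [0,4]:
  i=0: ✓ (rhs at j=0)
  i=1: ✗ (no rhs in [1,3])
  i=2: ✓ (rhs at j=4; lhs holds on [2,3])
  i=3: ✓ (rhs at j=4; lhs holds on [3,3])
  i=4: ✓ (rhs at j=4)

0, 2, 3, 4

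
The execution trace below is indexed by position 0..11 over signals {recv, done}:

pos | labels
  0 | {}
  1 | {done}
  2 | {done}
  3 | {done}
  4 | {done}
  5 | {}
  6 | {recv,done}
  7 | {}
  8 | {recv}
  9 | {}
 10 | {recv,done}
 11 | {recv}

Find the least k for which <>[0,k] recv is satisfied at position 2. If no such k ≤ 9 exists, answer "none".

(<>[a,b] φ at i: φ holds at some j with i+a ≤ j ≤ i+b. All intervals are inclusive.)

Scan j = 2,3,… for recv:
  j=2: fails
  j=3: fails
  j=4: fails
  j=5: fails
  j=6: holds
First hit at j=6, so smallest k = 6-2 = 4.

4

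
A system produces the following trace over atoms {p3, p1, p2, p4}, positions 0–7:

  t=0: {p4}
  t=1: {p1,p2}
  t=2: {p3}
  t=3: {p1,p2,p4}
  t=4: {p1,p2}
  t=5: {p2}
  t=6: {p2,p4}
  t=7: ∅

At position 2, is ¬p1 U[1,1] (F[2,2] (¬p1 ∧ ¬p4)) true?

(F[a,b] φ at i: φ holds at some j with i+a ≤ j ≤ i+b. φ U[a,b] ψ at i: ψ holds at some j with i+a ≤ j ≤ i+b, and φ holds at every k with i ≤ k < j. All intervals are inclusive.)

Need some j in [3,3] with F[2,2] (¬p1 ∧ ¬p4), and ¬p1 at every k in [2,j-1].
  j=3: F[2,2] (¬p1 ∧ ¬p4) holds; ¬p1 holds at every k in [2,2] → satisfied.

Holds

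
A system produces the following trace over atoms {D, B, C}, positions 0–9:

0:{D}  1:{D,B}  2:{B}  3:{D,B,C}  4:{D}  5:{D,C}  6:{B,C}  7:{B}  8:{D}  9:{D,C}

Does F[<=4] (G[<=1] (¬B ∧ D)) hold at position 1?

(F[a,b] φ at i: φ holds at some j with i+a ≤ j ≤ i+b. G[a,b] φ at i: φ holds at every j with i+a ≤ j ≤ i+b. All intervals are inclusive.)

Check G[<=1] (¬B ∧ D) at each j in [1,5]:
  j=1: fails at 1
  j=2: fails at 2
  j=3: fails at 3
  j=4: holds on [4,5]
  j=5: fails at 6
Found at j=4 → formula holds.

Holds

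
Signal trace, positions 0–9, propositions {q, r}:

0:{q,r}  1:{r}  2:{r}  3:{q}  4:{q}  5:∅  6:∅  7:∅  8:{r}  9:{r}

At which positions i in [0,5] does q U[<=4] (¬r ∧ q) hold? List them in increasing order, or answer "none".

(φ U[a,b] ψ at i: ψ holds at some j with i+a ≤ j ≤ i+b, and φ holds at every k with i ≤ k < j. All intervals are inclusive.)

3, 4

Evaluate at each i in [0,5]:
  i=0: ✗ (lhs fails at k=1 before rhs at j=3)
  i=1: ✗ (lhs fails at k=1 before rhs at j=3)
  i=2: ✗ (lhs fails at k=2 before rhs at j=3)
  i=3: ✓ (rhs at j=3)
  i=4: ✓ (rhs at j=4)
  i=5: ✗ (no rhs in [5,9])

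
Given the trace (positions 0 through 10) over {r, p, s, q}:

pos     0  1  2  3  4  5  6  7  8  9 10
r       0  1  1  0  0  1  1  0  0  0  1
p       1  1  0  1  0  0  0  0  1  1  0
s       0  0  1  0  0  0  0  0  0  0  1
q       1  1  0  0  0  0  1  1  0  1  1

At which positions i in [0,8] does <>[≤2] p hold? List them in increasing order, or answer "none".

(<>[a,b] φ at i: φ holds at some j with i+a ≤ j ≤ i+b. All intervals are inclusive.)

0, 1, 2, 3, 6, 7, 8

Evaluate at each i in [0,8]:
  i=0: ✓ (witness j=0)
  i=1: ✓ (witness j=1)
  i=2: ✓ (witness j=3)
  i=3: ✓ (witness j=3)
  i=4: ✗ (none in [4,6])
  i=5: ✗ (none in [5,7])
  i=6: ✓ (witness j=8)
  i=7: ✓ (witness j=8)
  i=8: ✓ (witness j=8)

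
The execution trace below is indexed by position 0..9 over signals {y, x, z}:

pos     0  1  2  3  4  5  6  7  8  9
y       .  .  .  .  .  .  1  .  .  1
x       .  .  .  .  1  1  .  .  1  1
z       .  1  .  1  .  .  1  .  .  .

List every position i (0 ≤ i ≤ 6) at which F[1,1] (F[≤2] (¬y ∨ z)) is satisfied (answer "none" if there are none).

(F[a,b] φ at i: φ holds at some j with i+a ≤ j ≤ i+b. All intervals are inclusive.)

0, 1, 2, 3, 4, 5, 6

Evaluate at each i in [0,6]:
  i=0: ✓ (witness j=1)
  i=1: ✓ (witness j=2)
  i=2: ✓ (witness j=3)
  i=3: ✓ (witness j=4)
  i=4: ✓ (witness j=5)
  i=5: ✓ (witness j=6)
  i=6: ✓ (witness j=7)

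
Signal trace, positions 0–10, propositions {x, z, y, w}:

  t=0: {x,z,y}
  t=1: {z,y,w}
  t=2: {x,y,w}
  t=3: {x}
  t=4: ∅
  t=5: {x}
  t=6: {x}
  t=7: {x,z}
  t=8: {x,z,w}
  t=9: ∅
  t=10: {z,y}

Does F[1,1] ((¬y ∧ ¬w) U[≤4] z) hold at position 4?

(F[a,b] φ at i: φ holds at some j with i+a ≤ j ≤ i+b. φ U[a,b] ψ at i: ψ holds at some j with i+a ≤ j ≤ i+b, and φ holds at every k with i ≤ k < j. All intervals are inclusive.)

Yes

Check ((¬y ∧ ¬w) U[≤4] z) at each j in [5,5]:
  j=5: holds
Found at j=5 → formula holds.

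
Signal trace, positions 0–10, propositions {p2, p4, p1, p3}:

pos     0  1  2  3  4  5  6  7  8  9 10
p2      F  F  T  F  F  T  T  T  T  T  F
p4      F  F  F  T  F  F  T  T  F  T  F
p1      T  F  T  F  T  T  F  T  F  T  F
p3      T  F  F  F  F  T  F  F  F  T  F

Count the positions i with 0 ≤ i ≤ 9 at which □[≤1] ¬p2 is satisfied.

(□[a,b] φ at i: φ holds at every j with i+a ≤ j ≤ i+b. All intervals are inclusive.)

Evaluate at each i in [0,9]:
  i=0: ✓ (all of [0,1])
  i=1: ✗ (fails at j=2)
  i=2: ✗ (fails at j=2)
  i=3: ✓ (all of [3,4])
  i=4: ✗ (fails at j=5)
  i=5: ✗ (fails at j=5)
  i=6: ✗ (fails at j=6)
  i=7: ✗ (fails at j=7)
  i=8: ✗ (fails at j=8)
  i=9: ✗ (fails at j=9)
Positions where it holds: {0, 3} → 2.

2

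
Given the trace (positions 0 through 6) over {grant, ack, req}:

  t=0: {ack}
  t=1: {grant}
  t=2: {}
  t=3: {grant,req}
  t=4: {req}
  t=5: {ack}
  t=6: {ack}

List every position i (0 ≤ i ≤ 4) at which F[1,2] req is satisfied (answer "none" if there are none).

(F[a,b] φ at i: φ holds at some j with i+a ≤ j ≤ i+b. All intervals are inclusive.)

1, 2, 3

Evaluate at each i in [0,4]:
  i=0: ✗ (none in [1,2])
  i=1: ✓ (witness j=3)
  i=2: ✓ (witness j=3)
  i=3: ✓ (witness j=4)
  i=4: ✗ (none in [5,6])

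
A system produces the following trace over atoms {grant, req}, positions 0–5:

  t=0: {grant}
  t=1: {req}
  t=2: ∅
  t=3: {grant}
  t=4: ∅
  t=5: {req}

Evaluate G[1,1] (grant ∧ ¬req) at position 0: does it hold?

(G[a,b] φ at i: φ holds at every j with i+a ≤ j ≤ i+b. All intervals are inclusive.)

Check (grant ∧ ¬req) at every j in [1,1]:
  j=1: false
Fails at j=1 → formula fails.

Does not hold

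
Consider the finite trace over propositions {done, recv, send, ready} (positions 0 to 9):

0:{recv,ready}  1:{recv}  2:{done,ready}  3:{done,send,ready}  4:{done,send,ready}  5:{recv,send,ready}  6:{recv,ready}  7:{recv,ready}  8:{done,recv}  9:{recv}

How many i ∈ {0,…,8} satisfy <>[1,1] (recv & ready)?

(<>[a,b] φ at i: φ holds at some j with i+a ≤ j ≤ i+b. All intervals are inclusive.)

3

Evaluate at each i in [0,8]:
  i=0: ✗ (none in [1,1])
  i=1: ✗ (none in [2,2])
  i=2: ✗ (none in [3,3])
  i=3: ✗ (none in [4,4])
  i=4: ✓ (witness j=5)
  i=5: ✓ (witness j=6)
  i=6: ✓ (witness j=7)
  i=7: ✗ (none in [8,8])
  i=8: ✗ (none in [9,9])
Positions where it holds: {4, 5, 6} → 3.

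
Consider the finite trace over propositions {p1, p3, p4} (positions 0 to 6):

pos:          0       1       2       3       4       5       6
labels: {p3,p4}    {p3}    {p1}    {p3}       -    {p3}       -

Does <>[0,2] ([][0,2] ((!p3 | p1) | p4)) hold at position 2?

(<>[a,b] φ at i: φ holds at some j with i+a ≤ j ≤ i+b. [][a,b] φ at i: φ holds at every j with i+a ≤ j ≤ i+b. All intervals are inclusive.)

Check [][0,2] ((!p3 | p1) | p4) at each j in [2,4]:
  j=2: fails at 3
  j=3: fails at 3
  j=4: fails at 5
No position in the window satisfies it → formula fails.

Does not hold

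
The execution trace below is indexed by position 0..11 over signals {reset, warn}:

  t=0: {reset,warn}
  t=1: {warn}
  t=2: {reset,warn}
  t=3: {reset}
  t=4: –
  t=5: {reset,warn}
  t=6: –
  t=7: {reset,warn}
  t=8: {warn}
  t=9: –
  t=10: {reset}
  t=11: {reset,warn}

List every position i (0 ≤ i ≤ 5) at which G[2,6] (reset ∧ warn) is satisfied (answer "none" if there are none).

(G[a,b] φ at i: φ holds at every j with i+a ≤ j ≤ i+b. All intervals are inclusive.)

none

Evaluate at each i in [0,5]:
  i=0: ✗ (fails at j=3)
  i=1: ✗ (fails at j=3)
  i=2: ✗ (fails at j=4)
  i=3: ✗ (fails at j=6)
  i=4: ✗ (fails at j=6)
  i=5: ✗ (fails at j=8)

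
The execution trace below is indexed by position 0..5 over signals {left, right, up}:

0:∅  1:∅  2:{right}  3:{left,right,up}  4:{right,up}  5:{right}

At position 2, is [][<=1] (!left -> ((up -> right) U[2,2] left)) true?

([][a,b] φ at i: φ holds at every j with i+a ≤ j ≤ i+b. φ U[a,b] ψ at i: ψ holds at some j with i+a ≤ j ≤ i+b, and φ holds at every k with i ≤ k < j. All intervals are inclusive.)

Check (!left -> ((up -> right) U[2,2] left)) at every j in [2,3]:
  j=2: antecedent true; consequent fails → ✗
  j=3: antecedent false → ✓
Fails at j=2 → formula fails.

No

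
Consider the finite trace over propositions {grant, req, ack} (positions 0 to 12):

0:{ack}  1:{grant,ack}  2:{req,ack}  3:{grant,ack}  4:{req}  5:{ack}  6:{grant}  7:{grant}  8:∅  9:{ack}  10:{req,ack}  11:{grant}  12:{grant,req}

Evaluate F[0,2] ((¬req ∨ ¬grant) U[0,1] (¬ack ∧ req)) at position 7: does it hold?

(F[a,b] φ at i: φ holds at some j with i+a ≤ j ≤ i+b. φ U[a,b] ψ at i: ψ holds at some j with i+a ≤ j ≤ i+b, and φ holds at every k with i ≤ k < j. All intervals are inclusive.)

Check ((¬req ∨ ¬grant) U[0,1] (¬ack ∧ req)) at each j in [7,9]:
  j=7: fails
  j=8: fails
  j=9: fails
No position in the window satisfies it → formula fails.

Does not hold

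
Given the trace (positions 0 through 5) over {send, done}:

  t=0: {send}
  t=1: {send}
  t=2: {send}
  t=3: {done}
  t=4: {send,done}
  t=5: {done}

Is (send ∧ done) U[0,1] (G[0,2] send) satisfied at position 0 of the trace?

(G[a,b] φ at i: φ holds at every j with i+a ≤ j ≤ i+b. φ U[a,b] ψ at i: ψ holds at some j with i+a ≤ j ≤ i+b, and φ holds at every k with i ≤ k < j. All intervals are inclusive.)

Holds

Need some j in [0,1] with G[0,2] send, and (send ∧ done) at every k in [0,j-1].
  j=0: G[0,2] send holds; no prefix to check → satisfied.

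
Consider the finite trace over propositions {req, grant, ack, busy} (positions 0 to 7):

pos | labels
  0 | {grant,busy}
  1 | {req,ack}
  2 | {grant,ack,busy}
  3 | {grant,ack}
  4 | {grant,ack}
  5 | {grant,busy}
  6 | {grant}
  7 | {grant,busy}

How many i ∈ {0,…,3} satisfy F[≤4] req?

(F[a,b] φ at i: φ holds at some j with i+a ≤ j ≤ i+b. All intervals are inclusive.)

2

Evaluate at each i in [0,3]:
  i=0: ✓ (witness j=1)
  i=1: ✓ (witness j=1)
  i=2: ✗ (none in [2,6])
  i=3: ✗ (none in [3,7])
Positions where it holds: {0, 1} → 2.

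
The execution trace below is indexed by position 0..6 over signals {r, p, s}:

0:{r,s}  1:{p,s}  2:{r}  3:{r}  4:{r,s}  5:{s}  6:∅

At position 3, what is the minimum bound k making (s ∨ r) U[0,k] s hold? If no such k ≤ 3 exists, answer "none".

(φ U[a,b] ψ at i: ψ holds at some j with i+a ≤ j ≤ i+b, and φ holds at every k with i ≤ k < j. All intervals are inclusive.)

1

Need earliest j ≥ 3 with s, and (s ∨ r) at every k in [3,j-1].
  j=3: rhs fails.
  j=4: rhs holds; lhs holds on [3,3]. k = 1.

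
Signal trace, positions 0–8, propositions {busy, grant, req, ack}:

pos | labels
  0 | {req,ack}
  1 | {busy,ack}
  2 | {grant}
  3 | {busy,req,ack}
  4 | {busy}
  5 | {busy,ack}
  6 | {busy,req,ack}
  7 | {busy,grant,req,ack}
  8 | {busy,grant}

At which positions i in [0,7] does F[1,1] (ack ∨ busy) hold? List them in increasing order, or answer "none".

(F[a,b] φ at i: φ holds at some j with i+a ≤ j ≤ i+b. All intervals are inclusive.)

0, 2, 3, 4, 5, 6, 7

Evaluate at each i in [0,7]:
  i=0: ✓ (witness j=1)
  i=1: ✗ (none in [2,2])
  i=2: ✓ (witness j=3)
  i=3: ✓ (witness j=4)
  i=4: ✓ (witness j=5)
  i=5: ✓ (witness j=6)
  i=6: ✓ (witness j=7)
  i=7: ✓ (witness j=8)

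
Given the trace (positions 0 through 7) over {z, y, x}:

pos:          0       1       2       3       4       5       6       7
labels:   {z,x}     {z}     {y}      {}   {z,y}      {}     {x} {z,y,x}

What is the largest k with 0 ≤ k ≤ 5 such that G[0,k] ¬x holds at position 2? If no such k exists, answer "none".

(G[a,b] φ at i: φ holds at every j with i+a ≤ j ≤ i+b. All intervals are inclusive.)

3

¬x must hold from j=2 onward; find where it first fails.
  j=2: holds
  j=3: holds
  j=4: holds
  j=5: holds
  j=6: fails
Holds on [2,5], so largest k = 3.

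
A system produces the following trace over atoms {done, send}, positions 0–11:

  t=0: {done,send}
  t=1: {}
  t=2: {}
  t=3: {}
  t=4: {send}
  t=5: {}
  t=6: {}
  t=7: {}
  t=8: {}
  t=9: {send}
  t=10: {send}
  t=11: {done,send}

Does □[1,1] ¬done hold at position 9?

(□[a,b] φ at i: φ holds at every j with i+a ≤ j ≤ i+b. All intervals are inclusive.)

Yes

Check ¬done at every j in [10,10]:
  j=10: true
All positions satisfy it → formula holds.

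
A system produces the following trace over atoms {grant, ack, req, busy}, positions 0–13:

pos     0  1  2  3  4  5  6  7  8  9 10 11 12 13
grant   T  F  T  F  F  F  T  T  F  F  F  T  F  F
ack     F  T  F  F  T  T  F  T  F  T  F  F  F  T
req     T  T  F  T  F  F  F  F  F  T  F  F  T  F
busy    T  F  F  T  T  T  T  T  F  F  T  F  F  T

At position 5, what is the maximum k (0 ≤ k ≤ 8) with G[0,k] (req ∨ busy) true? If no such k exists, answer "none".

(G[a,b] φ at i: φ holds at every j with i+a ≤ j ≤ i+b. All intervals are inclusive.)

2

(req ∨ busy) must hold from j=5 onward; find where it first fails.
  j=5: holds
  j=6: holds
  j=7: holds
  j=8: fails
Holds on [5,7], so largest k = 2.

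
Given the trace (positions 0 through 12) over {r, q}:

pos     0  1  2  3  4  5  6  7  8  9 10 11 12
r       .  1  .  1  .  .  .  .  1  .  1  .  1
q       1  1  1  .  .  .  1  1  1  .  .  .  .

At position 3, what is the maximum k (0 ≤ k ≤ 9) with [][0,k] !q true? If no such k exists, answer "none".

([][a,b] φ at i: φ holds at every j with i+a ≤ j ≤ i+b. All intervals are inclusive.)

2

!q must hold from j=3 onward; find where it first fails.
  j=3: holds
  j=4: holds
  j=5: holds
  j=6: fails
Holds on [3,5], so largest k = 2.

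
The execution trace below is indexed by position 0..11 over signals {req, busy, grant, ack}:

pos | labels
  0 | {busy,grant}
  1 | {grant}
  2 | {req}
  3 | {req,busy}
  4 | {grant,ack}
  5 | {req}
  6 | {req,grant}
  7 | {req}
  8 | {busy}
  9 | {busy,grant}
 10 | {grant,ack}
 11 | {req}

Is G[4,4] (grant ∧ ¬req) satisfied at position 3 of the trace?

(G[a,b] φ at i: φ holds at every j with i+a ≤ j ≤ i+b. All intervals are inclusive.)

No

Check (grant ∧ ¬req) at every j in [7,7]:
  j=7: false
Fails at j=7 → formula fails.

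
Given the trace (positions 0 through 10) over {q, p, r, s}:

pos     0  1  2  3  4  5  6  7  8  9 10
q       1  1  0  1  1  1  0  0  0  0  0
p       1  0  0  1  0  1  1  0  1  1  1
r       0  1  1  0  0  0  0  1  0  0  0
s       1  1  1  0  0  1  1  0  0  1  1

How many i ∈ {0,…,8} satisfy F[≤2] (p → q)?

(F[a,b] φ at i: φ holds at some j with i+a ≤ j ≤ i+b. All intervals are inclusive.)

8

Evaluate at each i in [0,8]:
  i=0: ✓ (witness j=0)
  i=1: ✓ (witness j=1)
  i=2: ✓ (witness j=2)
  i=3: ✓ (witness j=3)
  i=4: ✓ (witness j=4)
  i=5: ✓ (witness j=5)
  i=6: ✓ (witness j=7)
  i=7: ✓ (witness j=7)
  i=8: ✗ (none in [8,10])
Positions where it holds: {0, 1, 2, 3, 4, 5, 6, 7} → 8.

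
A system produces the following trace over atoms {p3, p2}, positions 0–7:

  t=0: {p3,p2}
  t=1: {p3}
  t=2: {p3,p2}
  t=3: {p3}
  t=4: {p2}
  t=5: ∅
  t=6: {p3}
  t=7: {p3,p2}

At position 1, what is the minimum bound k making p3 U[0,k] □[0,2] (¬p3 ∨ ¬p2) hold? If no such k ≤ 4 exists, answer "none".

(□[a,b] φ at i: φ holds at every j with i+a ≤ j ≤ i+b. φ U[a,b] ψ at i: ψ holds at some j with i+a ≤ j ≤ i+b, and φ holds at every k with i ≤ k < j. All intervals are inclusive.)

Need earliest j ≥ 1 with □[0,2] (¬p3 ∨ ¬p2), and p3 at every k in [1,j-1].
  j=1: rhs fails.
  j=2: rhs fails.
  j=3: rhs holds; lhs holds on [1,2]. k = 2.

2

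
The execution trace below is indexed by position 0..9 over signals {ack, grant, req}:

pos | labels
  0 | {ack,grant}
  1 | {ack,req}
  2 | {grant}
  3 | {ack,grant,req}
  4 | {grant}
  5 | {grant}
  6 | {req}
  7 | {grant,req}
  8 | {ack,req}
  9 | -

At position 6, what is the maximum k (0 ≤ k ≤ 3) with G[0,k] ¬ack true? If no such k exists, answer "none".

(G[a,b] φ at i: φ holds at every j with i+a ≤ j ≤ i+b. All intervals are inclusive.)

¬ack must hold from j=6 onward; find where it first fails.
  j=6: holds
  j=7: holds
  j=8: fails
Holds on [6,7], so largest k = 1.

1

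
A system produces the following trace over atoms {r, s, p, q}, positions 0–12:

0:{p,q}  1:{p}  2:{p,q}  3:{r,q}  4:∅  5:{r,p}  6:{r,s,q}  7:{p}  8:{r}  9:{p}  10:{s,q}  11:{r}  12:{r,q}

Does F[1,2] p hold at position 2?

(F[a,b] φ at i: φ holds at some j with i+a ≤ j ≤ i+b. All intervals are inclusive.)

No

Check p at each j in [3,4]:
  j=3: false
  j=4: false
No position in the window satisfies it → formula fails.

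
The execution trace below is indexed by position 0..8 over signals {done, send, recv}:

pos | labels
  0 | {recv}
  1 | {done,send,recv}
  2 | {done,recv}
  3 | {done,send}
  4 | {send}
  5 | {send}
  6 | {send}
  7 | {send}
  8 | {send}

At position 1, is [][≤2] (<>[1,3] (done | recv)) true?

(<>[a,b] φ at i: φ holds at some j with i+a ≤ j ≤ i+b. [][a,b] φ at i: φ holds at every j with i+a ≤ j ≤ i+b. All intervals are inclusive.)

Check <>[1,3] (done | recv) at every j in [1,3]:
  j=1: holds (witness at 2)
  j=2: holds (witness at 3)
  j=3: fails (none in [4,6])
Fails at j=3 → formula fails.

No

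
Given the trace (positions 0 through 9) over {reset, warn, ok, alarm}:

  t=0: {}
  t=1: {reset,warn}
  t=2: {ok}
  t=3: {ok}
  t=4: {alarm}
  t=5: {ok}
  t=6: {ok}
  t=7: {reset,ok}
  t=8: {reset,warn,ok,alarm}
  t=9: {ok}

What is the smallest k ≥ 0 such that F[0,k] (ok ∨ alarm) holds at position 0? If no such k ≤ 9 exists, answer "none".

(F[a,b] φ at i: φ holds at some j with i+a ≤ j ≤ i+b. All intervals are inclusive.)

Scan j = 0,1,… for (ok ∨ alarm):
  j=0: fails
  j=1: fails
  j=2: holds
First hit at j=2, so smallest k = 2-0 = 2.

2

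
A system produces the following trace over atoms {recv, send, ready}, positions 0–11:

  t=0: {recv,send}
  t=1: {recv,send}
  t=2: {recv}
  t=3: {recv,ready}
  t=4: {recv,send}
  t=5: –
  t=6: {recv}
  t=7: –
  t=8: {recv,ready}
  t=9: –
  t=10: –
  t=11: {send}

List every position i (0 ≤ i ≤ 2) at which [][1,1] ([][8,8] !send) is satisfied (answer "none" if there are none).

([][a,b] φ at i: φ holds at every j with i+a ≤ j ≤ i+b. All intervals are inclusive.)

0, 1

Evaluate at each i in [0,2]:
  i=0: ✓ (all of [1,1])
  i=1: ✓ (all of [2,2])
  i=2: ✗ (fails at j=3)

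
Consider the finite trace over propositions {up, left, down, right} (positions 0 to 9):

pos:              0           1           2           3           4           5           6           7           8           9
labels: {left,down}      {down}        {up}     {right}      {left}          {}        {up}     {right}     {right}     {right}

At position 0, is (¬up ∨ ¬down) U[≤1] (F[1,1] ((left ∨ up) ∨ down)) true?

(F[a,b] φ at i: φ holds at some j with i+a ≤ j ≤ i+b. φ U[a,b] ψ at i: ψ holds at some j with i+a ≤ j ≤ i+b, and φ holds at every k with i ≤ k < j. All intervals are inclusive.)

Yes

Need some j in [0,1] with F[1,1] ((left ∨ up) ∨ down), and (¬up ∨ ¬down) at every k in [0,j-1].
  j=0: F[1,1] ((left ∨ up) ∨ down) holds; no prefix to check → satisfied.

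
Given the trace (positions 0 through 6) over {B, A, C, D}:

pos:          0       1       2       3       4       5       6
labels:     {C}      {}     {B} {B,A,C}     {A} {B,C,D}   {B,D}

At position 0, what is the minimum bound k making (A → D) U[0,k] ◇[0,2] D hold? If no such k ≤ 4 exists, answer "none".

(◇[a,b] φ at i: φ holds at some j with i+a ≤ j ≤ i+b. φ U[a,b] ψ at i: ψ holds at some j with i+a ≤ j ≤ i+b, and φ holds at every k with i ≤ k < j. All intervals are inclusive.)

Need earliest j ≥ 0 with ◇[0,2] D, and (A → D) at every k in [0,j-1].
  j=0: rhs fails.
  j=1: rhs fails.
  j=2: rhs fails.
  j=3: rhs holds; lhs holds on [0,2]. k = 3.

3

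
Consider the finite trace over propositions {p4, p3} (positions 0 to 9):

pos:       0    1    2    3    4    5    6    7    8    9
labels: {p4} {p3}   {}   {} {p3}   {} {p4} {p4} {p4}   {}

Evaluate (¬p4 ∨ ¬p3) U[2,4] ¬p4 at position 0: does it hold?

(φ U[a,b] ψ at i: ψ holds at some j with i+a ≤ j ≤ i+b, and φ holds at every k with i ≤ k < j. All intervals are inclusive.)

Holds

Need some j in [2,4] with ¬p4, and (¬p4 ∨ ¬p3) at every k in [0,j-1].
  j=2: ¬p4 holds; (¬p4 ∨ ¬p3) holds at every k in [0,1] → satisfied.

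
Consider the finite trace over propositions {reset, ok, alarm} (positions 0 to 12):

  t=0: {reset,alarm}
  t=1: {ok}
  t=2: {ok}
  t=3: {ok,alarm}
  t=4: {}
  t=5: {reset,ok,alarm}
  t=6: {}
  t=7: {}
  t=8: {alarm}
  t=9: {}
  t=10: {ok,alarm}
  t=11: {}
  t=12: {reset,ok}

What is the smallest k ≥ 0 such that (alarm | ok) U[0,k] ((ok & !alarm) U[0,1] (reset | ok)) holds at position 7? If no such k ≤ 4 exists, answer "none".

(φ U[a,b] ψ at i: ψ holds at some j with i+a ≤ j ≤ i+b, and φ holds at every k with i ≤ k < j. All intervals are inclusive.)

none

Need earliest j ≥ 7 with ((ok & !alarm) U[0,1] (reset | ok)), and (alarm | ok) at every k in [7,j-1].
  j=7: rhs fails.
  j=8: rhs fails.
  j=9: rhs fails.
  j=10: rhs holds but lhs fails at k=7.
  j=11: rhs fails.
No witness within the range → none.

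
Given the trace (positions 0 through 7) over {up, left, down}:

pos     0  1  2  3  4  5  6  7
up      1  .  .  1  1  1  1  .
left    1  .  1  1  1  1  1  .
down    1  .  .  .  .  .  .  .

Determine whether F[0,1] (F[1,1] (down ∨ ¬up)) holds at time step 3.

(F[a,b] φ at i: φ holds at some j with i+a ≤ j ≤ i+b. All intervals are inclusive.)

False

Check F[1,1] (down ∨ ¬up) at each j in [3,4]:
  j=3: fails (none in [4,4])
  j=4: fails (none in [5,5])
No position in the window satisfies it → formula fails.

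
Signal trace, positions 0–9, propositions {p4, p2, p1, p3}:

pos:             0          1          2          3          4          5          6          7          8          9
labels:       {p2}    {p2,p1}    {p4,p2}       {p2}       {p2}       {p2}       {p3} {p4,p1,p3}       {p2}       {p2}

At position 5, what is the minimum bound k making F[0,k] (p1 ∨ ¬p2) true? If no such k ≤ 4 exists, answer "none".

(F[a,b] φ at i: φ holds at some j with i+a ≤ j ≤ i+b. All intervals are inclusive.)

1

Scan j = 5,6,… for (p1 ∨ ¬p2):
  j=5: fails
  j=6: holds
First hit at j=6, so smallest k = 6-5 = 1.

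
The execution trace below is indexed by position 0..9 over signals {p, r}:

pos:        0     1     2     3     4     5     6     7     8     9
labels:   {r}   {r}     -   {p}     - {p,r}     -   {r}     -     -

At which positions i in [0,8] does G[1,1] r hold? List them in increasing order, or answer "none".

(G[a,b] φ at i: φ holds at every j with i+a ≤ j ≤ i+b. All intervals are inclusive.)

Evaluate at each i in [0,8]:
  i=0: ✓ (all of [1,1])
  i=1: ✗ (fails at j=2)
  i=2: ✗ (fails at j=3)
  i=3: ✗ (fails at j=4)
  i=4: ✓ (all of [5,5])
  i=5: ✗ (fails at j=6)
  i=6: ✓ (all of [7,7])
  i=7: ✗ (fails at j=8)
  i=8: ✗ (fails at j=9)

0, 4, 6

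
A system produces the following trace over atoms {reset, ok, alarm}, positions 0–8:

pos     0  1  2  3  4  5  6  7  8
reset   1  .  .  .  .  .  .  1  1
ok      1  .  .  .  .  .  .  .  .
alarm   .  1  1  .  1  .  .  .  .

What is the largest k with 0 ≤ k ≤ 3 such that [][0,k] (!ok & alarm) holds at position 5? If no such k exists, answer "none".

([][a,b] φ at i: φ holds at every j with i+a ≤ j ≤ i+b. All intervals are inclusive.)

none

(!ok & alarm) must hold from j=5 onward; find where it first fails.
  j=5: fails → no k works.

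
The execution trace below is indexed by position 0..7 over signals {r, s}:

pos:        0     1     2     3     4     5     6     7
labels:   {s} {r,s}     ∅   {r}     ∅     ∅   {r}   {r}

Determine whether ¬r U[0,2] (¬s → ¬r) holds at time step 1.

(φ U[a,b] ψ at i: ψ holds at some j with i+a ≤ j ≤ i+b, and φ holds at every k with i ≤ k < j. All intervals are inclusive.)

Holds

Need some j in [1,3] with (¬s → ¬r), and ¬r at every k in [1,j-1].
  j=1: (¬s → ¬r) holds; no prefix to check → satisfied.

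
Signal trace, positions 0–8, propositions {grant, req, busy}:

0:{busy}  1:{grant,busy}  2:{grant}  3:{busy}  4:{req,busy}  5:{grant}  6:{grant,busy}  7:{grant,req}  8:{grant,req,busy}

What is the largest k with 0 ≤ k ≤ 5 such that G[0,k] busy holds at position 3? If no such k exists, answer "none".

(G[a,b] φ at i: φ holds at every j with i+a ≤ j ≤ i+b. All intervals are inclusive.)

busy must hold from j=3 onward; find where it first fails.
  j=3: holds
  j=4: holds
  j=5: fails
Holds on [3,4], so largest k = 1.

1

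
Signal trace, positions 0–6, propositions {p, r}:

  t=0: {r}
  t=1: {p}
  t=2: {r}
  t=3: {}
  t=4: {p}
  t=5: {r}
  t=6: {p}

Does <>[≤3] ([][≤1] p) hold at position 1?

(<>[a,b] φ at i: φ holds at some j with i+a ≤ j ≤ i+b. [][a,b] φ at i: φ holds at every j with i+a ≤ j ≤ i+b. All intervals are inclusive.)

Check [][≤1] p at each j in [1,4]:
  j=1: fails at 2
  j=2: fails at 2
  j=3: fails at 3
  j=4: fails at 5
No position in the window satisfies it → formula fails.

No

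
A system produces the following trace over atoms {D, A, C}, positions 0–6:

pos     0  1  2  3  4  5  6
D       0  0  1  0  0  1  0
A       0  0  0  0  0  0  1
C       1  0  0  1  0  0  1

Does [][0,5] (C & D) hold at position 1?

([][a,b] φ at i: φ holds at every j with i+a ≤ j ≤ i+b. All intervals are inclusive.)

False

Check (C & D) at every j in [1,6]:
  j=1: false
  j=2: false
  j=3: false
  j=4: false
  j=5: false
  j=6: false
Fails at j=1 → formula fails.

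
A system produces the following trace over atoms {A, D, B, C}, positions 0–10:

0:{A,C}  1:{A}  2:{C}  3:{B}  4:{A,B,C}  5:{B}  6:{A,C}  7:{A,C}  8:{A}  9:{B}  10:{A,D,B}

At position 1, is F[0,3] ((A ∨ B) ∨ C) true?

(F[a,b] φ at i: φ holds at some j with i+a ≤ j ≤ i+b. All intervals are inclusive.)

Check ((A ∨ B) ∨ C) at each j in [1,4]:
  j=1: true
  j=2: true
  j=3: true
  j=4: true
Found at j=1 → formula holds.

Yes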